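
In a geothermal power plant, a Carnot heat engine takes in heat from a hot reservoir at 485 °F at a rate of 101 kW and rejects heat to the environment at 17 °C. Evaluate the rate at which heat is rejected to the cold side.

Q̇_C ≈ 55.8 kW

T_H = 485 °F → (485 − 32) × 5/9 = 251.67 °C = 524.82 K.
T_C = 17 °C → 17 + 273.15 = 290.15 K.
For a reversible engine, η = 1 − T_C/T_H = 1 − 290.15/524.82 = 0.4471.
For a reversible cycle Q_C/Q_H = T_C/T_H, so Q_C = 101 × 290.15/524.82 = 55.8 kW.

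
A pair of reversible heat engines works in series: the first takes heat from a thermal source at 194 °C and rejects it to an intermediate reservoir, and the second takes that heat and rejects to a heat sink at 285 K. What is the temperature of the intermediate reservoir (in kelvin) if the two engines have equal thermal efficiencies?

T_m ≈ 365 K

T_H = 194 °C → 194 + 273.15 = 467.15 K.
Equal efficiencies require 1 − T_m/T_H = 1 − T_C/T_m, i.e. T_m/T_H = T_C/T_m, so T_m = √(T_H·T_C) = √(467.15 × 285.00) = 365 K.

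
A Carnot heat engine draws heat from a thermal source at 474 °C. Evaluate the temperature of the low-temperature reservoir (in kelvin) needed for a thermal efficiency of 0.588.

T_C ≈ 308 K

T_H = 474 °C → 474 + 273.15 = 747.15 K.
From η = 1 − T_C/T_H, T_C = T_H·(1 − η) = 747.15 × (1 − 0.588) = 308 K.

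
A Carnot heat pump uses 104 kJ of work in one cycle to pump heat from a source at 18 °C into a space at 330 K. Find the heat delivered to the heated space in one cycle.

T_C = 18 °C → 18 + 273.15 = 291.15 K.
Reversible heating COP: COP_HP = T_H/(T_H − T_C) = 330.00/38.85 = 8.4942.
Q_H = COP_HP · W = 8.4942 × 104 = 883.4 kJ.

Q_H ≈ 883.4 kJ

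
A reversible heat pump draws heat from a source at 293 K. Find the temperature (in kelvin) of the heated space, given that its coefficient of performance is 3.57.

T_H ≈ 407 K

COP_HP = T_H/(T_H − T_C) ⇒ T_H = T_C·COP_HP/(COP_HP − 1) = 293.00 × 3.57/(3.57 − 1) = 407 K.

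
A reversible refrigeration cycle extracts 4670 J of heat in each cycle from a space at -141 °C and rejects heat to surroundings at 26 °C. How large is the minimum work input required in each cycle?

T_H = 26 °C → 26 + 273.15 = 299.15 K.
T_C = -141 °C → -141 + 273.15 = 132.15 K.
Carnot COP: COP_R = T_C/(T_H − T_C) = 132.15/167.00 = 0.7913.
W = Q_C/COP_R = 4670/0.7913 = 5900 J.

W_in ≈ 5900 J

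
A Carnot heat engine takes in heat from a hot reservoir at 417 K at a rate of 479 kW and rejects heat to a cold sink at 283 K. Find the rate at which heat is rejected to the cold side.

Carnot efficiency: η = 1 − T_C/T_H = 1 − 283.00/417.00 = 0.3213.
For a reversible cycle Q_C/Q_H = T_C/T_H, so Q_C = 479 × 283.00/417.00 = 325 kW.

Q̇_C ≈ 325 kW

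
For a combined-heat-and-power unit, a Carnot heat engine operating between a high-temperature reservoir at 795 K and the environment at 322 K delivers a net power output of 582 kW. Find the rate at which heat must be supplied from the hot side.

Q̇_H ≈ 978 kW

Since the cycle is reversible, η = 1 − T_C/T_H = 1 − 322.00/795.00 = 0.5950.
Q_H = W/η = 582/0.5950 = 978 kW.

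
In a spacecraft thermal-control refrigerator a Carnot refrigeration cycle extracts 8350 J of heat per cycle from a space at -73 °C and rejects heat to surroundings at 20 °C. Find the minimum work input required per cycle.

W_in ≈ 3880 J

T_H = 20 °C → 20 + 273.15 = 293.15 K.
T_C = -73 °C → -73 + 273.15 = 200.15 K.
COP_R = T_C/(T_H − T_C) = 200.15/93.00 = 2.1522.
W = Q_C/COP_R = 8350/2.1522 = 3880 J.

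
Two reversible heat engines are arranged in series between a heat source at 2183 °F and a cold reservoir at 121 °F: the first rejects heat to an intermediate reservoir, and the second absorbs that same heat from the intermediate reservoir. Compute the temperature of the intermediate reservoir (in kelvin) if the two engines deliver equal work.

T_m ≈ 895 K

T_H = 2183 °F → (2183 − 32) × 5/9 = 1195.00 °C = 1468.15 K.
T_C = 121 °F → (121 − 32) × 5/9 = 49.44 °C = 322.59 K.
For reversible stages Q_m = Q_H·(T_m/T_H). Setting W₁ = Q_H(1 − T_m/T_H) equal to W₂ = Q_m(1 − T_C/T_m) = Q_H·(T_m − T_C)/T_H gives T_H − T_m = T_m − T_C, so T_m = (T_H + T_C)/2 = (1468.15 + 322.59)/2 = 895 K.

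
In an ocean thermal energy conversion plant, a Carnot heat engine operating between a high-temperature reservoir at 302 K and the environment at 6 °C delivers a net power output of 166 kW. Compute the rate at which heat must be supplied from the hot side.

T_C = 6 °C → 6 + 273.15 = 279.15 K.
The Carnot efficiency is η = 1 − T_C/T_H = 1 − 279.15/302.00 = 0.0757.
Q_H = W/η = 166/0.0757 = 2190 kW.

Q̇_H ≈ 2190 kW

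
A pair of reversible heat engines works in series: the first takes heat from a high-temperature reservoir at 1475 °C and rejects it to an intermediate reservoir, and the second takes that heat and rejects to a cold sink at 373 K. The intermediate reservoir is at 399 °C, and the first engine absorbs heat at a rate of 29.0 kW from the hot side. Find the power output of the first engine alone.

T_H = 1475 °C → 1475 + 273.15 = 1748.15 K.
T_m = 399 °C → 399 + 273.15 = 672.15 K.
First-stage efficiency η₁ = 1 − T_m/T_H = 1 − 672.15/1748.15 = 0.6155.
W₁ = η₁·Q_H = 0.6155 × 29.0 = 17.8 kW.

Ẇ₁ ≈ 17.8 kW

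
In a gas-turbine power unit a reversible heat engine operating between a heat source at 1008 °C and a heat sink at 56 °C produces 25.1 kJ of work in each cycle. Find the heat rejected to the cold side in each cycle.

T_H = 1008 °C → 1008 + 273.15 = 1281.15 K.
T_C = 56 °C → 56 + 273.15 = 329.15 K.
Since the cycle is reversible, η = 1 − T_C/T_H = 1 − 329.15/1281.15 = 0.7431.
Since Q_C/Q_H = T_C/T_H and Q_H = W/η, Q_C = W·T_C/(T_H − T_C) = 25.1 × 329.15/952.00 = 8.68 kJ.

Q_C ≈ 8.68 kJ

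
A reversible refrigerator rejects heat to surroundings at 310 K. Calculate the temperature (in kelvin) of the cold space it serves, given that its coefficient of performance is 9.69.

COP_R = T_C/(T_H − T_C) ⇒ T_C = T_H·COP_R/(1 + COP_R) = 310.00 × 9.69/(1 + 9.69) = 281 K.

T_C ≈ 281 K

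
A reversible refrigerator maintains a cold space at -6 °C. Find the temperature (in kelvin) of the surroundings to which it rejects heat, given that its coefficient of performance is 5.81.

T_H ≈ 313.1 K

T_C = -6 °C → -6 + 273.15 = 267.15 K.
COP_R = T_C/(T_H − T_C) ⇒ T_H = T_C·(1 + 1/COP_R) = 267.15 × (1 + 1/5.81) = 313.1 K.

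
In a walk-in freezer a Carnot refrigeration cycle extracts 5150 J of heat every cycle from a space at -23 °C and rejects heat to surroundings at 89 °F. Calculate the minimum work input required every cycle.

W_in ≈ 1130 J

T_H = 89 °F → (89 − 32) × 5/9 = 31.67 °C = 304.82 K.
T_C = -23 °C → -23 + 273.15 = 250.15 K.
The reversible coefficient of performance is COP_R = T_C/(T_H − T_C) = 250.15/54.67 = 4.5759.
W = Q_C/COP_R = 5150/4.5759 = 1130 J.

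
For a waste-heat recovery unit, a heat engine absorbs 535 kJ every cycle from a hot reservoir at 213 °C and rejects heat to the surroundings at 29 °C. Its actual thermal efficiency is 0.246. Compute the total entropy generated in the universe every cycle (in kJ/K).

ΔS_univ ≈ 0.235 kJ/K

T_H = 213 °C → 213 + 273.15 = 486.15 K.
T_C = 29 °C → 29 + 273.15 = 302.15 K.
W = η·Q_H = 0.246 × 535 = 131.6 kJ, so Q_C = Q_H − W = 403.4 kJ.
Reservoir entropy changes: ΔS_H = −Q_H/T_H = −535/486.15 = -1.100 kJ/K and ΔS_C = +Q_C/T_C = 403.4/302.15 = 1.335 kJ/K.
ΔS_univ = −Q_H/T_H + Q_C/T_C = 0.235 kJ/K (> 0, since η = 0.246 < η_Carnot = 0.378).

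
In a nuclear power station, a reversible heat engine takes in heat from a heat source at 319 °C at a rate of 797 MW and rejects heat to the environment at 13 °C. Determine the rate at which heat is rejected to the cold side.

Q̇_C ≈ 385.1 MW

T_H = 319 °C → 319 + 273.15 = 592.15 K.
T_C = 13 °C → 13 + 273.15 = 286.15 K.
η_rev = 1 − T_C/T_H = 1 − 286.15/592.15 = 0.5168.
For a reversible cycle Q_C/Q_H = T_C/T_H, so Q_C = 797 × 286.15/592.15 = 385.1 MW.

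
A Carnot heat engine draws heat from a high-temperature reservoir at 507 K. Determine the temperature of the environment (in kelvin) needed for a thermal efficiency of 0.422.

From η = 1 − T_C/T_H, T_C = T_H·(1 − η) = 507.00 × (1 − 0.422) = 293.0 K.

T_C ≈ 293.0 K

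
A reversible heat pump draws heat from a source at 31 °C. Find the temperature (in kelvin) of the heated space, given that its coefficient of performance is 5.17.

T_H ≈ 377 K

T_C = 31 °C → 31 + 273.15 = 304.15 K.
COP_HP = T_H/(T_H − T_C) ⇒ T_H = T_C·COP_HP/(COP_HP − 1) = 304.15 × 5.17/(5.17 − 1) = 377 K.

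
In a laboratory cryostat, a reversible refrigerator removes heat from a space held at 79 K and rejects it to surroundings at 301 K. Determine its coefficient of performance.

The reversible coefficient of performance is COP_R = T_C/(T_H − T_C) = 79.00/(301.00 − 79.00) = 0.3559.

COP_R ≈ 0.3559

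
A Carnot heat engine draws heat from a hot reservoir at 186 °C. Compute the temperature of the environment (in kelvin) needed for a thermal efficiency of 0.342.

T_C ≈ 302 K

T_H = 186 °C → 186 + 273.15 = 459.15 K.
From η = 1 − T_C/T_H, T_C = T_H·(1 − η) = 459.15 × (1 − 0.342) = 302 K.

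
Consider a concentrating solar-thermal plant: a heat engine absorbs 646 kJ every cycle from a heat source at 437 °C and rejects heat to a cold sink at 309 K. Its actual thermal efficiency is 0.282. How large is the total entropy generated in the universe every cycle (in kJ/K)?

T_H = 437 °C → 437 + 273.15 = 710.15 K.
W = η·Q_H = 0.282 × 646 = 182.2 kJ, so Q_C = Q_H − W = 463.8 kJ.
The hot reservoir loses entropy Q_H/T_H = 646/710.15 = 0.9097 kJ/K; the cold reservoir gains Q_C/T_C = 463.8/309.00 = 1.501 kJ/K.
ΔS_univ = −Q_H/T_H + Q_C/T_C = 0.5914 kJ/K (> 0, since η = 0.282 < η_Carnot = 0.565).

ΔS_univ ≈ 0.5914 kJ/K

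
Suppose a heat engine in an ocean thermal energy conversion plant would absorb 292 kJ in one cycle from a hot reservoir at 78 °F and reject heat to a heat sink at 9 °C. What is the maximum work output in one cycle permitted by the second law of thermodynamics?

W_max ≈ 16.2 kJ

T_H = 78 °F → (78 − 32) × 5/9 = 25.56 °C = 298.71 K.
T_C = 9 °C → 9 + 273.15 = 282.15 K.
The upper bound on efficiency is η_max = 1 − T_C/T_H = 1 − 282.15/298.71 = 0.0554.
W_max = η_max · Q_H = 0.0554 × 292 = 16.2 kJ.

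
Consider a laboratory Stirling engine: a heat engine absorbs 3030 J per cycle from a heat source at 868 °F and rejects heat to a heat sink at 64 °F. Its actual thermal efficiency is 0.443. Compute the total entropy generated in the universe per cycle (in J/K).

T_H = 868 °F → (868 − 32) × 5/9 = 464.44 °C = 737.59 K.
T_C = 64 °F → (64 − 32) × 5/9 = 17.78 °C = 290.93 K.
W = η·Q_H = 0.443 × 3030 = 1342 J, so Q_C = Q_H − W = 1688 J.
Reservoir entropy changes: ΔS_H = −Q_H/T_H = −3030/737.59 = -4.108 J/K and ΔS_C = +Q_C/T_C = 1688/290.93 = 5.801 J/K.
ΔS_univ = −Q_H/T_H + Q_C/T_C = 1.69 J/K (> 0, since η = 0.443 < η_Carnot = 0.606).

ΔS_univ ≈ 1.69 J/K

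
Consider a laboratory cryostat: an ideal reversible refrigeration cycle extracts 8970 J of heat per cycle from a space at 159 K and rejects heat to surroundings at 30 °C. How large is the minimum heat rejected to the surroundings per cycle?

Q_H ≈ 17100 J

T_H = 30 °C → 30 + 273.15 = 303.15 K.
For a reversible cycle Q_H/Q_C = T_H/T_C, so Q_H = Q_C·T_H/T_C = 8970 × 303.15/159.00 = 17100 J.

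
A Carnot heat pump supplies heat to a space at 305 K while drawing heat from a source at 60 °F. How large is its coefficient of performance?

COP_HP ≈ 18.72

T_C = 60 °F → (60 − 32) × 5/9 = 15.56 °C = 288.71 K.
Reversible heating COP: COP_HP = T_H/(T_H − T_C) = 305.00/(305.00 − 288.71) = 18.72.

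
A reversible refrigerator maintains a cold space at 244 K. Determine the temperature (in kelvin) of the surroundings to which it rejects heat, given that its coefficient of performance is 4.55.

T_H ≈ 298 K

COP_R = T_C/(T_H − T_C) ⇒ T_H = T_C·(1 + 1/COP_R) = 244.00 × (1 + 1/4.55) = 298 K.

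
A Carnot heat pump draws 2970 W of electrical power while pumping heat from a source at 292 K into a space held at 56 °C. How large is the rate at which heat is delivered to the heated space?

T_H = 56 °C → 56 + 273.15 = 329.15 K.
For a reversible heat pump, COP_HP = T_H/(T_H − T_C) = 329.15/37.15 = 8.8600.
Q_H = COP_HP · W = 8.8600 × 2970 = 26310 W.

Q̇_H ≈ 26310 W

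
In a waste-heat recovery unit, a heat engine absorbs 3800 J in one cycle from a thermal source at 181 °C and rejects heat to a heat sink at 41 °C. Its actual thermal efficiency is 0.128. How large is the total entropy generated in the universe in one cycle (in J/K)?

ΔS_univ ≈ 2.18 J/K

T_H = 181 °C → 181 + 273.15 = 454.15 K.
T_C = 41 °C → 41 + 273.15 = 314.15 K.
W = η·Q_H = 0.128 × 3800 = 486.4 J, so Q_C = Q_H − W = 3314 J.
Entropy balance on the reservoirs: −Q_H/T_H = -8.367 J/K, +Q_C/T_C = 10.55 J/K.
ΔS_univ = −Q_H/T_H + Q_C/T_C = 2.18 J/K (> 0, since η = 0.128 < η_Carnot = 0.308).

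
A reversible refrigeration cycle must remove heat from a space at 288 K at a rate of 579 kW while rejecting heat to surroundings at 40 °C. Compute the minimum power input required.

Ẇ_in ≈ 50.56 kW

T_H = 40 °C → 40 + 273.15 = 313.15 K.
For a reversible refrigerator, COP_R = T_C/(T_H − T_C) = 288.00/25.15 = 11.4513.
W = Q_C/COP_R = 579/11.4513 = 50.56 kW.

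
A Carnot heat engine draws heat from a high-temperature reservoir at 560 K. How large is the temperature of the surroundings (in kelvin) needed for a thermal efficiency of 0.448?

T_C ≈ 309.1 K

From η = 1 − T_C/T_H, T_C = T_H·(1 − η) = 560.00 × (1 − 0.448) = 309.1 K.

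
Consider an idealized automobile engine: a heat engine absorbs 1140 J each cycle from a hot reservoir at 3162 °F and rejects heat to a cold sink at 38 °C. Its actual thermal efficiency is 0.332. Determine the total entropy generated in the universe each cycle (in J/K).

ΔS_univ ≈ 1.88 J/K

T_H = 3162 °F → (3162 − 32) × 5/9 = 1738.89 °C = 2012.04 K.
T_C = 38 °C → 38 + 273.15 = 311.15 K.
W = η·Q_H = 0.332 × 1140 = 378.5 J, so Q_C = Q_H − W = 761.5 J.
Entropy balance on the reservoirs: −Q_H/T_H = -0.5666 J/K, +Q_C/T_C = 2.447 J/K.
ΔS_univ = −Q_H/T_H + Q_C/T_C = 1.88 J/K (> 0, since η = 0.332 < η_Carnot = 0.845).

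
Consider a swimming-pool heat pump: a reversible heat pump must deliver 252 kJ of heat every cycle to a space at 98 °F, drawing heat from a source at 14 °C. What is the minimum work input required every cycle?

W_in ≈ 18.4 kJ

T_H = 98 °F → (98 − 32) × 5/9 = 36.67 °C = 309.82 K.
T_C = 14 °C → 14 + 273.15 = 287.15 K.
Reversible heating COP: COP_HP = T_H/(T_H − T_C) = 309.82/22.67 = 13.6684.
W = Q_H/COP_HP = 252/13.6684 = 18.4 kJ.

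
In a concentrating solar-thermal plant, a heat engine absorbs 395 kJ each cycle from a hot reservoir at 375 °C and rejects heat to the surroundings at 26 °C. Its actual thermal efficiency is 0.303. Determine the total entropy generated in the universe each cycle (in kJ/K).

ΔS_univ ≈ 0.311 kJ/K

T_H = 375 °C → 375 + 273.15 = 648.15 K.
T_C = 26 °C → 26 + 273.15 = 299.15 K.
W = η·Q_H = 0.303 × 395 = 119.7 kJ, so Q_C = Q_H − W = 275.3 kJ.
Entropy balance on the reservoirs: −Q_H/T_H = -0.6094 kJ/K, +Q_C/T_C = 0.9203 kJ/K.
ΔS_univ = −Q_H/T_H + Q_C/T_C = 0.311 kJ/K (> 0, since η = 0.303 < η_Carnot = 0.538).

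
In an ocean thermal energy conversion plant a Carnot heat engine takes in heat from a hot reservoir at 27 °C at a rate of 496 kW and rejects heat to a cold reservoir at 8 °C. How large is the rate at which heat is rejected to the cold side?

T_H = 27 °C → 27 + 273.15 = 300.15 K.
T_C = 8 °C → 8 + 273.15 = 281.15 K.
Since the cycle is reversible, η = 1 − T_C/T_H = 1 − 281.15/300.15 = 0.0633.
For a reversible cycle Q_C/Q_H = T_C/T_H, so Q_C = 496 × 281.15/300.15 = 465 kW.

Q̇_C ≈ 465 kW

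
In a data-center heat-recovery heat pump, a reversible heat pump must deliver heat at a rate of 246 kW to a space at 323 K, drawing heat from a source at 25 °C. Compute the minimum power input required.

T_C = 25 °C → 25 + 273.15 = 298.15 K.
COP_HP = T_H/(T_H − T_C) = 323.00/24.85 = 12.9980.
W = Q_H/COP_HP = 246/12.9980 = 18.9 kW.

Ẇ_in ≈ 18.9 kW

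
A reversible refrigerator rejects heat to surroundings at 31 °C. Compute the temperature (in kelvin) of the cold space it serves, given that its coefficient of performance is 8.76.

T_C ≈ 273 K

T_H = 31 °C → 31 + 273.15 = 304.15 K.
COP_R = T_C/(T_H − T_C) ⇒ T_C = T_H·COP_R/(1 + COP_R) = 304.15 × 8.76/(1 + 8.76) = 273 K.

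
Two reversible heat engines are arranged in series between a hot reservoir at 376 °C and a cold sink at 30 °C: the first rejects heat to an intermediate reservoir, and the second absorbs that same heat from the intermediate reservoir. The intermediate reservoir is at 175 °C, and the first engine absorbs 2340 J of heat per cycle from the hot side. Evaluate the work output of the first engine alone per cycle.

T_H = 376 °C → 376 + 273.15 = 649.15 K.
T_C = 30 °C → 30 + 273.15 = 303.15 K.
T_m = 175 °C → 175 + 273.15 = 448.15 K.
First-stage efficiency η₁ = 1 − T_m/T_H = 1 − 448.15/649.15 = 0.3096.
W₁ = η₁·Q_H = 0.3096 × 2340 = 725 J.

W₁ ≈ 725 J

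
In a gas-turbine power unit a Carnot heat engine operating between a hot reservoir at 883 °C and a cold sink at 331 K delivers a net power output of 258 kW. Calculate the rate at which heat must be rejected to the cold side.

T_H = 883 °C → 883 + 273.15 = 1156.15 K.
For a reversible engine, η = 1 − T_C/T_H = 1 − 331.00/1156.15 = 0.7137.
Since Q_C/Q_H = T_C/T_H and Q_H = W/η, Q_C = W·T_C/(T_H − T_C) = 258 × 331.00/825.15 = 103 kW.

Q̇_C ≈ 103 kW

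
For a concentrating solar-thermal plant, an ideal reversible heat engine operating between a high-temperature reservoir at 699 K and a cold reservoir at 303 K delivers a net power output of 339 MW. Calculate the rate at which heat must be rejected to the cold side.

η_rev = 1 − T_C/T_H = 1 − 303.00/699.00 = 0.5665.
Since Q_C/Q_H = T_C/T_H and Q_H = W/η, Q_C = W·T_C/(T_H − T_C) = 339 × 303.00/396.00 = 259 MW.

Q̇_C ≈ 259 MW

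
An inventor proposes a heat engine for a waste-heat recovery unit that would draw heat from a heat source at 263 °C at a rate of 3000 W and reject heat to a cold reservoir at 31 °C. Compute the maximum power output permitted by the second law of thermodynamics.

T_H = 263 °C → 263 + 273.15 = 536.15 K.
T_C = 31 °C → 31 + 273.15 = 304.15 K.
No engine can exceed the Carnot limit: η_max = 1 − T_C/T_H = 1 − 304.15/536.15 = 0.4327.
W_max = η_max · Q_H = 0.4327 × 3000 = 1300 W.

Ẇ_max ≈ 1300 W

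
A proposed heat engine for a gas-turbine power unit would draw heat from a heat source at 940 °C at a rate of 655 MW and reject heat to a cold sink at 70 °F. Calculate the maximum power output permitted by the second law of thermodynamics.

Ẇ_max ≈ 496 MW

T_H = 940 °C → 940 + 273.15 = 1213.15 K.
T_C = 70 °F → (70 − 32) × 5/9 = 21.11 °C = 294.26 K.
By the Carnot theorem, η_max = 1 − T_C/T_H = 1 − 294.26/1213.15 = 0.7574.
W_max = η_max · Q_H = 0.7574 × 655 = 496 MW.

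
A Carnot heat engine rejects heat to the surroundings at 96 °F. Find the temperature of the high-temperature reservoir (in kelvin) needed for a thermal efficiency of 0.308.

T_H ≈ 446.1 K

T_C = 96 °F → (96 − 32) × 5/9 = 35.56 °C = 308.71 K.
From η = 1 − T_C/T_H, solving for T_H gives T_H = T_C/(1 − η) = 308.71/(1 − 0.308) = 446.1 K.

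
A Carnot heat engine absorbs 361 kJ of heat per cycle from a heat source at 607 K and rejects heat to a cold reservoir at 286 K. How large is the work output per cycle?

η_rev = 1 − T_C/T_H = 1 − 286.00/607.00 = 0.5288.
W = η·Q_H = 0.5288 × 361 = 191 kJ.

W ≈ 191 kJ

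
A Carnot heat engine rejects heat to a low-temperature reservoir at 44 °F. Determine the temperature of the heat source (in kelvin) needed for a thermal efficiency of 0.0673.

T_C = 44 °F → (44 − 32) × 5/9 = 6.67 °C = 279.82 K.
From η = 1 − T_C/T_H, solving for T_H gives T_H = T_C/(1 − η) = 279.82/(1 − 0.0673) = 300 K.

T_H ≈ 300 K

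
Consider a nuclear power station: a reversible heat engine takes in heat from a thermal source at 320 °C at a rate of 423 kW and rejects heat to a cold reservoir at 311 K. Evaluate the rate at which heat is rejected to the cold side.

Q̇_C ≈ 222 kW

T_H = 320 °C → 320 + 273.15 = 593.15 K.
For a reversible engine, η = 1 − T_C/T_H = 1 − 311.00/593.15 = 0.4757.
For a reversible cycle Q_C/Q_H = T_C/T_H, so Q_C = 423 × 311.00/593.15 = 222 kW.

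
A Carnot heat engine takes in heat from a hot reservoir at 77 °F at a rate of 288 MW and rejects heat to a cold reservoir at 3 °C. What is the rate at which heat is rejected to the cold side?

T_H = 77 °F → (77 − 32) × 5/9 = 25.00 °C = 298.15 K.
T_C = 3 °C → 3 + 273.15 = 276.15 K.
For a reversible engine, η = 1 − T_C/T_H = 1 − 276.15/298.15 = 0.0738.
For a reversible cycle Q_C/Q_H = T_C/T_H, so Q_C = 288 × 276.15/298.15 = 267 MW.

Q̇_C ≈ 267 MW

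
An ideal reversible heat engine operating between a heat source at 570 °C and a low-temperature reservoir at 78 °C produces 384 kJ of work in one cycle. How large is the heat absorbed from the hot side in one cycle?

Q_H ≈ 658.1 kJ

T_H = 570 °C → 570 + 273.15 = 843.15 K.
T_C = 78 °C → 78 + 273.15 = 351.15 K.
Since the cycle is reversible, η = 1 − T_C/T_H = 1 − 351.15/843.15 = 0.5835.
Q_H = W/η = 384/0.5835 = 658.1 kJ.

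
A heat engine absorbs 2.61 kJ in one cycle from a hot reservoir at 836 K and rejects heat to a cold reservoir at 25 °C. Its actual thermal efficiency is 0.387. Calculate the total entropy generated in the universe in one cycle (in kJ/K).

ΔS_univ ≈ 0.00224 kJ/K

T_C = 25 °C → 25 + 273.15 = 298.15 K.
W = η·Q_H = 0.387 × 2.61 = 1.010 kJ, so Q_C = Q_H − W = 1.600 kJ.
Reservoir entropy changes: ΔS_H = −Q_H/T_H = −2.61/836.00 = -0.003122 kJ/K and ΔS_C = +Q_C/T_C = 1.600/298.15 = 0.005366 kJ/K.
ΔS_univ = −Q_H/T_H + Q_C/T_C = 0.00224 kJ/K (> 0, since η = 0.387 < η_Carnot = 0.643).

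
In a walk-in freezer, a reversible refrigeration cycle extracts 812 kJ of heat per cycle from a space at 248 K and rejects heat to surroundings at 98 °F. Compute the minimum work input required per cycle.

W_in ≈ 202 kJ

T_H = 98 °F → (98 − 32) × 5/9 = 36.67 °C = 309.82 K.
The reversible coefficient of performance is COP_R = T_C/(T_H − T_C) = 248.00/61.82 = 4.0119.
W = Q_C/COP_R = 812/4.0119 = 202 kJ.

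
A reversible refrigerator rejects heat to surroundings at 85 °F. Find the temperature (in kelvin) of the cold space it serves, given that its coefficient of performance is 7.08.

T_C ≈ 265 K

T_H = 85 °F → (85 − 32) × 5/9 = 29.44 °C = 302.59 K.
COP_R = T_C/(T_H − T_C) ⇒ T_C = T_H·COP_R/(1 + COP_R) = 302.59 × 7.08/(1 + 7.08) = 265 K.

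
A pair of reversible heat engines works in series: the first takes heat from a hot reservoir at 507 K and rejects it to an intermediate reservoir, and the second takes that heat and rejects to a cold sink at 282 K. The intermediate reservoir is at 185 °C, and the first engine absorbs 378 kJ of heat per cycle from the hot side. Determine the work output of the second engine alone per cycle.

W₂ ≈ 131 kJ

T_m = 185 °C → 185 + 273.15 = 458.15 K.
Heat entering the second stage: Q_m = Q_H·(T_m/T_H) = 378 × 458.15/507.00 = 342 kJ.
Second-stage efficiency η₂ = 1 − T_C/T_m = 1 − 282.00/458.15 = 0.3845, so W₂ = η₂·Q_m = 131 kJ.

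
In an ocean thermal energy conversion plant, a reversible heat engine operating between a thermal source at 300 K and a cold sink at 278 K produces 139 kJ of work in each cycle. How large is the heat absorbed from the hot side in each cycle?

Q_H ≈ 1900 kJ

Since the cycle is reversible, η = 1 − T_C/T_H = 1 − 278.00/300.00 = 0.0733.
Q_H = W/η = 139/0.0733 = 1900 kJ.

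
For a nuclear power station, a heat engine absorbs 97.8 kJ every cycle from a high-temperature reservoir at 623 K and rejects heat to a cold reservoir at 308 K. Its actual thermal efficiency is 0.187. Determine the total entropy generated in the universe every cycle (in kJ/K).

ΔS_univ ≈ 0.1012 kJ/K

W = η·Q_H = 0.187 × 97.8 = 18.29 kJ, so Q_C = Q_H − W = 79.51 kJ.
The hot reservoir loses entropy Q_H/T_H = 97.8/623.00 = 0.1570 kJ/K; the cold reservoir gains Q_C/T_C = 79.51/308.00 = 0.2582 kJ/K.
ΔS_univ = −Q_H/T_H + Q_C/T_C = 0.1012 kJ/K (> 0, since η = 0.187 < η_Carnot = 0.506).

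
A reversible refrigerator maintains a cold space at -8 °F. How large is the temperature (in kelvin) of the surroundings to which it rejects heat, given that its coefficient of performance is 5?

T_H ≈ 301 K

T_C = -8 °F → (-8 − 32) × 5/9 = -22.22 °C = 250.93 K.
COP_R = T_C/(T_H − T_C) ⇒ T_H = T_C·(1 + 1/COP_R) = 250.93 × (1 + 1/5) = 301 K.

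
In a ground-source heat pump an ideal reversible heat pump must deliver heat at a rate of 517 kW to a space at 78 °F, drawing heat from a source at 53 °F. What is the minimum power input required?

T_H = 78 °F → (78 − 32) × 5/9 = 25.56 °C = 298.71 K.
T_C = 53 °F → (53 − 32) × 5/9 = 11.67 °C = 284.82 K.
Reversible heating COP: COP_HP = T_H/(T_H − T_C) = 298.71/13.89 = 21.5068.
W = Q_H/COP_HP = 517/21.5068 = 24.04 kW.

Ẇ_in ≈ 24.04 kW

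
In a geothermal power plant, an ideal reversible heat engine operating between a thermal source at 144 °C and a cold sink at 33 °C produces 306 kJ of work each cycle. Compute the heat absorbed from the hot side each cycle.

T_H = 144 °C → 144 + 273.15 = 417.15 K.
T_C = 33 °C → 33 + 273.15 = 306.15 K.
Since the cycle is reversible, η = 1 − T_C/T_H = 1 − 306.15/417.15 = 0.2661.
Q_H = W/η = 306/0.2661 = 1150 kJ.

Q_H ≈ 1150 kJ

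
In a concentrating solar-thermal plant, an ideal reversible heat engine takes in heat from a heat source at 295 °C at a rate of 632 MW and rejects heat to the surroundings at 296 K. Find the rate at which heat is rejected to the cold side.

Q̇_C ≈ 329 MW

T_H = 295 °C → 295 + 273.15 = 568.15 K.
Carnot efficiency: η = 1 − T_C/T_H = 1 − 296.00/568.15 = 0.4790.
For a reversible cycle Q_C/Q_H = T_C/T_H, so Q_C = 632 × 296.00/568.15 = 329 MW.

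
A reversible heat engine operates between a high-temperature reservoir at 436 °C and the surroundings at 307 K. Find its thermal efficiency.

T_H = 436 °C → 436 + 273.15 = 709.15 K.
The Carnot efficiency is η = 1 − T_C/T_H = 1 − 307.00/709.15 = 0.5671.

η ≈ 0.5671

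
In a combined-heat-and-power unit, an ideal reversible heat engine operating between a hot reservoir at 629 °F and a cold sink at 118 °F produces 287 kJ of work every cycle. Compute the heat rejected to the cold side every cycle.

T_H = 629 °F → (629 − 32) × 5/9 = 331.67 °C = 604.82 K.
T_C = 118 °F → (118 − 32) × 5/9 = 47.78 °C = 320.93 K.
Since the cycle is reversible, η = 1 − T_C/T_H = 1 − 320.93/604.82 = 0.4694.
Since Q_C/Q_H = T_C/T_H and Q_H = W/η, Q_C = W·T_C/(T_H − T_C) = 287 × 320.93/283.89 = 324.4 kJ.

Q_C ≈ 324.4 kJ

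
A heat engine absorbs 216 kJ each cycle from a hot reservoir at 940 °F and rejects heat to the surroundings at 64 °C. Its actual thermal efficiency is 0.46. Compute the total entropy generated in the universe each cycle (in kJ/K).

ΔS_univ ≈ 0.06818 kJ/K

T_H = 940 °F → (940 − 32) × 5/9 = 504.44 °C = 777.59 K.
T_C = 64 °C → 64 + 273.15 = 337.15 K.
W = η·Q_H = 0.46 × 216 = 99.36 kJ, so Q_C = Q_H − W = 116.6 kJ.
The hot reservoir loses entropy Q_H/T_H = 216/777.59 = 0.2778 kJ/K; the cold reservoir gains Q_C/T_C = 116.6/337.15 = 0.3460 kJ/K.
ΔS_univ = −Q_H/T_H + Q_C/T_C = 0.06818 kJ/K (> 0, since η = 0.46 < η_Carnot = 0.566).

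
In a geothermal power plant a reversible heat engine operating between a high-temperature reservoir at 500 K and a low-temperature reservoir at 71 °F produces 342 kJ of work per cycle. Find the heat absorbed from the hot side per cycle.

Q_H ≈ 833.4 kJ

T_C = 71 °F → (71 − 32) × 5/9 = 21.67 °C = 294.82 K.
Carnot efficiency: η = 1 − T_C/T_H = 1 − 294.82/500.00 = 0.4104.
Q_H = W/η = 342/0.4104 = 833.4 kJ.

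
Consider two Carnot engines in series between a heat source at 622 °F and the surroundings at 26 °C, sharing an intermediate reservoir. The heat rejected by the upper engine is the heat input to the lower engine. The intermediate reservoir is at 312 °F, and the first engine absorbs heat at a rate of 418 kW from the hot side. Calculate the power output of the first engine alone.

Ẇ₁ ≈ 120 kW

T_H = 622 °F → (622 − 32) × 5/9 = 327.78 °C = 600.93 K.
T_C = 26 °C → 26 + 273.15 = 299.15 K.
T_m = 312 °F → (312 − 32) × 5/9 = 155.56 °C = 428.71 K.
First-stage efficiency η₁ = 1 − T_m/T_H = 1 − 428.71/600.93 = 0.2866.
W₁ = η₁·Q_H = 0.2866 × 418 = 120 kW.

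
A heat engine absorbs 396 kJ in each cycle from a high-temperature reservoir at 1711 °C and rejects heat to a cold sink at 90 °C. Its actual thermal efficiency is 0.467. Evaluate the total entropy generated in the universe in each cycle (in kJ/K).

ΔS_univ ≈ 0.382 kJ/K

T_H = 1711 °C → 1711 + 273.15 = 1984.15 K.
T_C = 90 °C → 90 + 273.15 = 363.15 K.
W = η·Q_H = 0.467 × 396 = 184.9 kJ, so Q_C = Q_H − W = 211.1 kJ.
Reservoir entropy changes: ΔS_H = −Q_H/T_H = −396/1984.15 = -0.1996 kJ/K and ΔS_C = +Q_C/T_C = 211.1/363.15 = 0.5812 kJ/K.
ΔS_univ = −Q_H/T_H + Q_C/T_C = 0.382 kJ/K (> 0, since η = 0.467 < η_Carnot = 0.817).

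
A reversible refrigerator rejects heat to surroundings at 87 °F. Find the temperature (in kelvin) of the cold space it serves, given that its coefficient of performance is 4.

T_H = 87 °F → (87 − 32) × 5/9 = 30.56 °C = 303.71 K.
COP_R = T_C/(T_H − T_C) ⇒ T_C = T_H·COP_R/(1 + COP_R) = 303.71 × 4/(1 + 4) = 243.0 K.

T_C ≈ 243.0 K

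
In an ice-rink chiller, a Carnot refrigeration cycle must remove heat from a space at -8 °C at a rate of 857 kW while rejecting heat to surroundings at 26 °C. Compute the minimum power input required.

Ẇ_in ≈ 110 kW

T_H = 26 °C → 26 + 273.15 = 299.15 K.
T_C = -8 °C → -8 + 273.15 = 265.15 K.
The reversible coefficient of performance is COP_R = T_C/(T_H − T_C) = 265.15/34.00 = 7.7985.
W = Q_C/COP_R = 857/7.7985 = 110 kW.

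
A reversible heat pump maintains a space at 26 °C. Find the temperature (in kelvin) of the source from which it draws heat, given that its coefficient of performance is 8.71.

T_H = 26 °C → 26 + 273.15 = 299.15 K.
COP_HP = T_H/(T_H − T_C) ⇒ T_C = T_H·(COP_HP − 1)/COP_HP = 299.15 × (8.71 − 1)/8.71 = 265 K.

T_C ≈ 265 K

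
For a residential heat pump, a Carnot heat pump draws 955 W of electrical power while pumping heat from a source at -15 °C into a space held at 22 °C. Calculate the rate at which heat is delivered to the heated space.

T_H = 22 °C → 22 + 273.15 = 295.15 K.
T_C = -15 °C → -15 + 273.15 = 258.15 K.
Reversible heating COP: COP_HP = T_H/(T_H − T_C) = 295.15/37.00 = 7.9770.
Q_H = COP_HP · W = 7.9770 × 955 = 7620 W.

Q̇_H ≈ 7620 W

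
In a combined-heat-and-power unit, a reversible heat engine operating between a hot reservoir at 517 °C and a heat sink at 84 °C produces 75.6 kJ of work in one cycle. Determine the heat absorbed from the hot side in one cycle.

Q_H ≈ 138.0 kJ

T_H = 517 °C → 517 + 273.15 = 790.15 K.
T_C = 84 °C → 84 + 273.15 = 357.15 K.
The Carnot efficiency is η = 1 − T_C/T_H = 1 − 357.15/790.15 = 0.5480.
Q_H = W/η = 75.6/0.5480 = 138.0 kJ.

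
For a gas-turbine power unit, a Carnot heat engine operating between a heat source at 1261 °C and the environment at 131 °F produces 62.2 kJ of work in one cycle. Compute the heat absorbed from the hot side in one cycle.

T_H = 1261 °C → 1261 + 273.15 = 1534.15 K.
T_C = 131 °F → (131 − 32) × 5/9 = 55.00 °C = 328.15 K.
The Carnot efficiency is η = 1 − T_C/T_H = 1 − 328.15/1534.15 = 0.7861.
Q_H = W/η = 62.2/0.7861 = 79.12 kJ.

Q_H ≈ 79.12 kJ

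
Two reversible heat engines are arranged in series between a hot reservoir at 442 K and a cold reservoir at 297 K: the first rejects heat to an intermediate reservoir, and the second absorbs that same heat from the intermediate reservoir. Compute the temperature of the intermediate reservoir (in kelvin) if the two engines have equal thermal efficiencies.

T_m ≈ 362 K

Equal efficiencies require 1 − T_m/T_H = 1 − T_C/T_m, i.e. T_m/T_H = T_C/T_m, so T_m = √(T_H·T_C) = √(442.00 × 297.00) = 362 K.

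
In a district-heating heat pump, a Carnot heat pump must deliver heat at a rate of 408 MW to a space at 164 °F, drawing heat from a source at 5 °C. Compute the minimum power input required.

Ẇ_in ≈ 80.47 MW

T_H = 164 °F → (164 − 32) × 5/9 = 73.33 °C = 346.48 K.
T_C = 5 °C → 5 + 273.15 = 278.15 K.
The Carnot heat-pump COP is COP_HP = T_H/(T_H − T_C) = 346.48/68.33 = 5.0705.
W = Q_H/COP_HP = 408/5.0705 = 80.47 MW.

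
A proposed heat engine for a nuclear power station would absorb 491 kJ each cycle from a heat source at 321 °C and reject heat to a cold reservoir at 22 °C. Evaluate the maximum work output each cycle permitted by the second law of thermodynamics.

T_H = 321 °C → 321 + 273.15 = 594.15 K.
T_C = 22 °C → 22 + 273.15 = 295.15 K.
By the Carnot theorem, η_max = 1 − T_C/T_H = 1 − 295.15/594.15 = 0.5032.
W_max = η_max · Q_H = 0.5032 × 491 = 247 kJ.

W_max ≈ 247 kJ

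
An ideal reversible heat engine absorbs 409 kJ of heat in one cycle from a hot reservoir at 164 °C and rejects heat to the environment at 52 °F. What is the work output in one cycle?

W ≈ 143.0 kJ

T_H = 164 °C → 164 + 273.15 = 437.15 K.
T_C = 52 °F → (52 − 32) × 5/9 = 11.11 °C = 284.26 K.
For a reversible engine, η = 1 − T_C/T_H = 1 − 284.26/437.15 = 0.3497.
W = η·Q_H = 0.3497 × 409 = 143.0 kJ.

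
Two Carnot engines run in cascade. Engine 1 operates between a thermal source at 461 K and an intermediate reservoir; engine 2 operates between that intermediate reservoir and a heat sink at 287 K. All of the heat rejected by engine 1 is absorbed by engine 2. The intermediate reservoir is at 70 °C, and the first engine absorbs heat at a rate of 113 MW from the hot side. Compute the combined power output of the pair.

Ẇ_total ≈ 42.7 MW

Two reversible stages in series are equivalent to a single Carnot engine between T_H and T_C, so η_total = 1 − T_C/T_H = 1 − 287.00/461.00 = 0.3774.
W_total = η_total · Q_H = 0.3774 × 113 = 42.7 MW.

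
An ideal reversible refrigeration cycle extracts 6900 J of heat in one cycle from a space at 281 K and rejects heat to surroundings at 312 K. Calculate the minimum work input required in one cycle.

W_in ≈ 761 J

Carnot COP: COP_R = T_C/(T_H − T_C) = 281.00/31.00 = 9.0645.
W = Q_C/COP_R = 6900/9.0645 = 761 J.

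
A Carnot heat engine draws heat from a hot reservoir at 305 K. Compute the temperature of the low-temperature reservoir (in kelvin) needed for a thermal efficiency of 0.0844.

T_C ≈ 279.3 K

From η = 1 − T_C/T_H, T_C = T_H·(1 − η) = 305.00 × (1 − 0.0844) = 279.3 K.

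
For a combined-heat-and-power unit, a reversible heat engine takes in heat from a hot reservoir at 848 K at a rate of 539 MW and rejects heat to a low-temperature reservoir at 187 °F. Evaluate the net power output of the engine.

Ẇ ≈ 310.6 MW

T_C = 187 °F → (187 − 32) × 5/9 = 86.11 °C = 359.26 K.
For a reversible engine, η = 1 − T_C/T_H = 1 − 359.26/848.00 = 0.5763.
W = η·Q_H = 0.5763 × 539 = 310.6 MW.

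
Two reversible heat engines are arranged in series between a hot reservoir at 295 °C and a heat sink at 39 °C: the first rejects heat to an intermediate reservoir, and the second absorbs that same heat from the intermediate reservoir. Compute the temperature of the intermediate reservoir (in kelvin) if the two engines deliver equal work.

T_m ≈ 440.1 K

T_H = 295 °C → 295 + 273.15 = 568.15 K.
T_C = 39 °C → 39 + 273.15 = 312.15 K.
For reversible stages Q_m = Q_H·(T_m/T_H). Setting W₁ = Q_H(1 − T_m/T_H) equal to W₂ = Q_m(1 − T_C/T_m) = Q_H·(T_m − T_C)/T_H gives T_H − T_m = T_m − T_C, so T_m = (T_H + T_C)/2 = (568.15 + 312.15)/2 = 440.1 K.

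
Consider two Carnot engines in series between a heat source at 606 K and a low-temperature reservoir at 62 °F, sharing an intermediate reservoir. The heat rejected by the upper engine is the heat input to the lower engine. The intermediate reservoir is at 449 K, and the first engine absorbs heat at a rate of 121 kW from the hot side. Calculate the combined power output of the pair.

Ẇ_total ≈ 63.1 kW

T_C = 62 °F → (62 − 32) × 5/9 = 16.67 °C = 289.82 K.
Two reversible stages in series are equivalent to a single Carnot engine between T_H and T_C, so η_total = 1 − T_C/T_H = 1 − 289.82/606.00 = 0.5218.
W_total = η_total · Q_H = 0.5218 × 121 = 63.1 kW.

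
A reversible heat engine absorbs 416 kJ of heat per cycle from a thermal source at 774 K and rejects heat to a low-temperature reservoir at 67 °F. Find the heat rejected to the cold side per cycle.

Q_C ≈ 157.3 kJ

T_C = 67 °F → (67 − 32) × 5/9 = 19.44 °C = 292.59 K.
Since the cycle is reversible, η = 1 − T_C/T_H = 1 − 292.59/774.00 = 0.6220.
For a reversible cycle Q_C/Q_H = T_C/T_H, so Q_C = 416 × 292.59/774.00 = 157.3 kJ.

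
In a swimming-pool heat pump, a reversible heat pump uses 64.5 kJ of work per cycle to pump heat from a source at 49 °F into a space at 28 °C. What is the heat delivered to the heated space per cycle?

T_H = 28 °C → 28 + 273.15 = 301.15 K.
T_C = 49 °F → (49 − 32) × 5/9 = 9.44 °C = 282.59 K.
For a reversible heat pump, COP_HP = T_H/(T_H − T_C) = 301.15/18.56 = 16.2296.
Q_H = COP_HP · W = 16.2296 × 64.5 = 1047 kJ.

Q_H ≈ 1047 kJ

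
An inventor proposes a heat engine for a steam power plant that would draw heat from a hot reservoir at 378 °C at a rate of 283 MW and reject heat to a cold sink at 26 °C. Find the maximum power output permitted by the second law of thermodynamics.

Ẇ_max ≈ 153 MW

T_H = 378 °C → 378 + 273.15 = 651.15 K.
T_C = 26 °C → 26 + 273.15 = 299.15 K.
By the Carnot theorem, η_max = 1 − T_C/T_H = 1 − 299.15/651.15 = 0.5406.
W_max = η_max · Q_H = 0.5406 × 283 = 153 MW.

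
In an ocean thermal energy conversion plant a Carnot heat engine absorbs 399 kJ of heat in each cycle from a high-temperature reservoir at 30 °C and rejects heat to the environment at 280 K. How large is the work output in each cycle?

W ≈ 30.47 kJ

T_H = 30 °C → 30 + 273.15 = 303.15 K.
The Carnot efficiency is η = 1 − T_C/T_H = 1 − 280.00/303.15 = 0.0764.
W = η·Q_H = 0.0764 × 399 = 30.47 kJ.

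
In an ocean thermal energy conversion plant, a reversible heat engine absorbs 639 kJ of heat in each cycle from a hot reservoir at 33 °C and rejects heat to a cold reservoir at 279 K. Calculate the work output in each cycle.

T_H = 33 °C → 33 + 273.15 = 306.15 K.
η_rev = 1 − T_C/T_H = 1 − 279.00/306.15 = 0.0887.
W = η·Q_H = 0.0887 × 639 = 56.7 kJ.

W ≈ 56.7 kJ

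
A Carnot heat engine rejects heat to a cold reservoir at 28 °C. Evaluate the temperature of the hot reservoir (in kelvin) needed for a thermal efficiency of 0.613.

T_H ≈ 778.2 K

T_C = 28 °C → 28 + 273.15 = 301.15 K.
From η = 1 − T_C/T_H, solving for T_H gives T_H = T_C/(1 − η) = 301.15/(1 − 0.613) = 778.2 K.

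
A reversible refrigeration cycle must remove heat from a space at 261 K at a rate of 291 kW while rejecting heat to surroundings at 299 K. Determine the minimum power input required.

Ẇ_in ≈ 42.4 kW

The reversible coefficient of performance is COP_R = T_C/(T_H − T_C) = 261.00/38.00 = 6.8684.
W = Q_C/COP_R = 291/6.8684 = 42.4 kW.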